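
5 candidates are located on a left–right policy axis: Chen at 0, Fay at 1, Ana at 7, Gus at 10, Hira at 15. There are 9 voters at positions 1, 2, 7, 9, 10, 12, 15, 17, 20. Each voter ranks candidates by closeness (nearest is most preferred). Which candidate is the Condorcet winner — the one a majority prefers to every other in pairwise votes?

With single-peaked preferences on a line, the Condorcet winner is the candidate closest to the median voter.
The median voter (position 10) is closest to Gus at 10.
Check: Gus vs Chen — voters closer to Gus: 7 of 9.

Gus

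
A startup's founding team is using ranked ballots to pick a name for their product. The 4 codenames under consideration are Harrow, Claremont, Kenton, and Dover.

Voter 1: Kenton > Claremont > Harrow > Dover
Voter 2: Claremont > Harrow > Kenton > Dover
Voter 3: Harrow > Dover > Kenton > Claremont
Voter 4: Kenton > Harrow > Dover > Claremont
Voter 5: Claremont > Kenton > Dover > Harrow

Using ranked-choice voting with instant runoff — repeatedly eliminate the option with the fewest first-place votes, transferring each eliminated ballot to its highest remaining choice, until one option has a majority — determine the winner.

Round 1: Claremont 2, Kenton 2, Harrow 1, Dover 0. Dover has the fewest and is eliminated.
Round 2: Claremont 2, Kenton 2, Harrow 1. Harrow has the fewest and is eliminated.
Round 3: Kenton 3, Claremont 2. Kenton has a majority.

Kenton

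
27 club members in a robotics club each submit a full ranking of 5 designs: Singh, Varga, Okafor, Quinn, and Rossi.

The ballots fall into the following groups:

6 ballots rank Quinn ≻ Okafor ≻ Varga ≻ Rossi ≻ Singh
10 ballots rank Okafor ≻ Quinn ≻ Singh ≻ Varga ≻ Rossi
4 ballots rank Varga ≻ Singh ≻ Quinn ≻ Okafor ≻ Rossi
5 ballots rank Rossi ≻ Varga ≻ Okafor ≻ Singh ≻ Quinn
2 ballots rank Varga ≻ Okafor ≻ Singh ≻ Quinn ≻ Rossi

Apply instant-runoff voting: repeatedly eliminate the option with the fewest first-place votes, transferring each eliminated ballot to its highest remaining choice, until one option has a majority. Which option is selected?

Okafor

Round 1: Okafor 10, Varga 6, Quinn 6, Rossi 5, Singh 0. Singh has the fewest and is eliminated.
Round 2: Okafor 10, Varga 6, Quinn 6, Rossi 5. Rossi has the fewest and is eliminated.
Round 3: Varga 11, Okafor 10, Quinn 6. Quinn has the fewest and is eliminated.
Round 4: Okafor 16, Varga 11. Okafor has a majority.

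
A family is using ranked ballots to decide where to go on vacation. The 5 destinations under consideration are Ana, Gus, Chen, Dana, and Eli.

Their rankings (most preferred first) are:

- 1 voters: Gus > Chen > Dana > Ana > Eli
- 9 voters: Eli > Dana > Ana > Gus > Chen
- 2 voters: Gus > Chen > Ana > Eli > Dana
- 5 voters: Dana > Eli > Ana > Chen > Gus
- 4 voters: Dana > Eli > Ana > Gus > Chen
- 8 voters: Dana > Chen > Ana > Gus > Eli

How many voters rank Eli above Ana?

Ballots ranking Eli above Ana: 9+5+4 = 18.
Ballots ranking Ana above Eli: 1+2+8 = 11.
So 18 of 29 voters prefer Eli to Ana.

18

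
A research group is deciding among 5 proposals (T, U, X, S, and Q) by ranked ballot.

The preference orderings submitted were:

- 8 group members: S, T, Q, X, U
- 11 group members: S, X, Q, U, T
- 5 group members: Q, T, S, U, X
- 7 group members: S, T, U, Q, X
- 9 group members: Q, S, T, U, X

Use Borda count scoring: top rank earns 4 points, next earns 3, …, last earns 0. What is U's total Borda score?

Borda scores:
  T: 8·3 + 11·0 + 5·3 + 7·3 + 9·2 = 78
  U: 8·0 + 11·1 + 5·1 + 7·2 + 9·1 = 39
  X: 8·1 + 11·3 + 5·0 + 7·0 + 9·0 = 41
  S: 8·4 + 11·4 + 5·2 + 7·4 + 9·3 = 141
  Q: 8·2 + 11·2 + 5·4 + 7·1 + 9·4 = 101

39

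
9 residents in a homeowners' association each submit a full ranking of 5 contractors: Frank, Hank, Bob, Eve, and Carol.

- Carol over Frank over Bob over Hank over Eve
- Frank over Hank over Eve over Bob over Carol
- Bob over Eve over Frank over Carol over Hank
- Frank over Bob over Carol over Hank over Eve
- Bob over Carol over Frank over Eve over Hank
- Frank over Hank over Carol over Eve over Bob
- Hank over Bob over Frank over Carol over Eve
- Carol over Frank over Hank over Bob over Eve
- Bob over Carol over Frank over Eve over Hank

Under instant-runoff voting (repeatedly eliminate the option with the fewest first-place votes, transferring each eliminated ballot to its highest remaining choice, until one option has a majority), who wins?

Round 1: Frank 3, Bob 3, Carol 2, Hank 1, Eve 0. Eve has the fewest and is eliminated.
Round 2: Frank 3, Bob 3, Carol 2, Hank 1. Hank has the fewest and is eliminated.
Round 3: Bob 4, Frank 3, Carol 2. Carol has the fewest and is eliminated.
Round 4: Frank 5, Bob 4. Frank has a majority.

Frank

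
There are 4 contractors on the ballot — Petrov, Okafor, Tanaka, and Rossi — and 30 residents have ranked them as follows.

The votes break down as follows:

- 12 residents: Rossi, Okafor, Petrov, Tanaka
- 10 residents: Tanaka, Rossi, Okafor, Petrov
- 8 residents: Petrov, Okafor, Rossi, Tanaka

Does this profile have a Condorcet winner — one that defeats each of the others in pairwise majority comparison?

Yes

Head-to-head results (30 voters total):
Petrov vs Okafor: Okafor wins 22–8.
Petrov vs Tanaka: Petrov wins 20–10.
Petrov vs Rossi: Rossi wins 22–8.
Okafor vs Tanaka: Okafor wins 20–10.
Okafor vs Rossi: Rossi wins 22–8.
Tanaka vs Rossi: Rossi wins 20–10.
Rossi beats each rival — Petrov (22–8), Okafor (22–8), Tanaka (20–10) — so Rossi is the Condorcet winner.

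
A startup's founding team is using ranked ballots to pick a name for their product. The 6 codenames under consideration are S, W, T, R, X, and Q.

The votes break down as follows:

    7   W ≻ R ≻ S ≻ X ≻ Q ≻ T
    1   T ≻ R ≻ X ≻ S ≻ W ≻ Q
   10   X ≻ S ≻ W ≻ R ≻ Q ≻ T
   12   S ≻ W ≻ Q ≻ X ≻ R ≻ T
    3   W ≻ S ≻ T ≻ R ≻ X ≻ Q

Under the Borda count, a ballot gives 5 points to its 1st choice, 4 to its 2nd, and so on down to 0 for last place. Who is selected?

S

Borda scores:
  S: 7·3 + 2 + 10·4 + 12·5 + 3·4 = 135
  W: 7·5 + 1 + 10·3 + 12·4 + 3·5 = 129
  T: 7·0 + 5 + 10·0 + 12·0 + 3·3 = 14
  R: 7·4 + 4 + 10·2 + 12·1 + 3·2 = 70
  X: 7·2 + 3 + 10·5 + 12·2 + 3·1 = 94
  Q: 7·1 + 0 + 10·1 + 12·3 + 3·0 = 53
S has the highest total.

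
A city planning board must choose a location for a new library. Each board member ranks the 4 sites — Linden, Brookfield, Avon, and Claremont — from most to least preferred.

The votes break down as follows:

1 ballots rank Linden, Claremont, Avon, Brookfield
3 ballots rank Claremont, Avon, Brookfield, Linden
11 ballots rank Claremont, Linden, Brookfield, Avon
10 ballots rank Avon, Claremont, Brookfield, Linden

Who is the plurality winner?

Claremont

First-place vote totals:
  Linden: 1
  Brookfield: 0
  Avon: 10
  Claremont: 14
Claremont has the most first-place votes.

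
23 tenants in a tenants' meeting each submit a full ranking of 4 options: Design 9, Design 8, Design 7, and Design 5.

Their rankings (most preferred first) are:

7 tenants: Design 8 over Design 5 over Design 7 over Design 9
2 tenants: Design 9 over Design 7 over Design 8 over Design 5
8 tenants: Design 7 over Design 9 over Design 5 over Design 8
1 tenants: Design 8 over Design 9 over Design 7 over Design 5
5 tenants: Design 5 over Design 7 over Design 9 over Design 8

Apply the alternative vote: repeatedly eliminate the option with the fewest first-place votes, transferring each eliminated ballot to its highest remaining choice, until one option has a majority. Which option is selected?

Round 1: Design 8 8, Design 7 8, Design 5 5, Design 9 2. Design 9 has the fewest and is eliminated.
Round 2: Design 7 10, Design 8 8, Design 5 5. Design 5 has the fewest and is eliminated.
Round 3: Design 7 15, Design 8 8. Design 7 has a majority.

Design 7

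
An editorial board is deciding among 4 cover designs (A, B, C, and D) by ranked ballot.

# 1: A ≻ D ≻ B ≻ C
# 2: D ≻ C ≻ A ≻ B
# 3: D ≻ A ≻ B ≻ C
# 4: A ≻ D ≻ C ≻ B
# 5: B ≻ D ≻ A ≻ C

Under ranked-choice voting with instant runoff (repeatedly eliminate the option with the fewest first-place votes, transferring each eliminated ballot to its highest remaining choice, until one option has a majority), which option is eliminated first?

Round 1: A 2, D 2, B 1, C 0. C has the fewest and is eliminated.
Round 2: A 2, D 2, B 1. B has the fewest and is eliminated.
Round 3: D 3, A 2. D has a majority.

C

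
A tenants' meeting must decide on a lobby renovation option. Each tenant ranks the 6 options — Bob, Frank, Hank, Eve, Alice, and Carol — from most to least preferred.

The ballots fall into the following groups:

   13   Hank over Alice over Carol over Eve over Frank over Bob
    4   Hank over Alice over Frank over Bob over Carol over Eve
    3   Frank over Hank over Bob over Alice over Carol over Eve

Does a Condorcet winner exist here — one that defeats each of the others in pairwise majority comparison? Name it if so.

Head-to-head results (20 voters total):
Bob vs Frank: Frank wins 20–0.
Bob vs Hank: Hank wins 20–0.
Bob vs Eve: Eve wins 13–7.
Bob vs Alice: Alice wins 17–3.
Bob vs Carol: Carol wins 13–7.
Frank vs Hank: Hank wins 17–3.
Frank vs Eve: Eve wins 13–7.
Frank vs Alice: Alice wins 17–3.
Frank vs Carol: Carol wins 13–7.
Hank vs Eve: Hank wins 20–0.
Hank vs Alice: Hank wins 20–0.
Hank vs Carol: Hank wins 20–0.
Eve vs Alice: Alice wins 20–0.
Eve vs Carol: Carol wins 20–0.
Alice vs Carol: Alice wins 20–0.
Hank beats each rival — Bob (20–0), Frank (17–3), Eve (20–0), Alice (20–0), Carol (20–0) — so Hank is the Condorcet winner.

Hank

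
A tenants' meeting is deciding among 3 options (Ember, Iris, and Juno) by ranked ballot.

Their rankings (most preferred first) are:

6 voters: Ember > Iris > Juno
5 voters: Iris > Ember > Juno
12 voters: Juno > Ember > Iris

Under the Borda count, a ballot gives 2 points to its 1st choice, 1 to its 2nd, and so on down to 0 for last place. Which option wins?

Ember

Borda scores:
  Ember: 6·2 + 5·1 + 12·1 = 29
  Iris: 6·1 + 5·2 + 12·0 = 16
  Juno: 6·0 + 5·0 + 12·2 = 24
Ember has the highest total.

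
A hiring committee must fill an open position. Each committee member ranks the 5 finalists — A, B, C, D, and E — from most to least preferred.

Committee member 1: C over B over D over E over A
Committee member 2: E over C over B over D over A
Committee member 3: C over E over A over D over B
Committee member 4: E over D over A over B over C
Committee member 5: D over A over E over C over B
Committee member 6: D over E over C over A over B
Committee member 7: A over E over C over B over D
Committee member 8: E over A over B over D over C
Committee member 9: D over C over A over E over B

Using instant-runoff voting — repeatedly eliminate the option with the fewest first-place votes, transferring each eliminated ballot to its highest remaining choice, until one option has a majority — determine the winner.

E

Round 1: D 3, E 3, C 2, A 1, B 0. B has the fewest and is eliminated.
Round 2: D 3, E 3, C 2, A 1. A has the fewest and is eliminated.
Round 3: E 4, D 3, C 2. C has the fewest and is eliminated.
Round 4: E 5, D 4. E has a majority.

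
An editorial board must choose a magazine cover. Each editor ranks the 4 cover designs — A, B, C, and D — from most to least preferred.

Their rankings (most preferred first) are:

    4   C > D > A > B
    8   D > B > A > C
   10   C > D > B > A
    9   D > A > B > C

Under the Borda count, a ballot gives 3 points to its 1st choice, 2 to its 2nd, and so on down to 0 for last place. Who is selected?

D

Borda scores:
  A: 4·1 + 8·1 + 10·0 + 9·2 = 30
  B: 4·0 + 8·2 + 10·1 + 9·1 = 35
  C: 4·3 + 8·0 + 10·3 + 9·0 = 42
  D: 4·2 + 8·3 + 10·2 + 9·3 = 79
D has the highest total.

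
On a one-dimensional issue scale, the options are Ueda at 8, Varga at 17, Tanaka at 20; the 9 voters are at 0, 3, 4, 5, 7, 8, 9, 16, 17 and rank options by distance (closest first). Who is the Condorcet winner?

With single-peaked preferences on a line, the Condorcet winner is the candidate closest to the median voter.
The median voter (position 7) is closest to Ueda at 8.
Check: Ueda vs Tanaka — voters closer to Ueda: 7 of 9.

Ueda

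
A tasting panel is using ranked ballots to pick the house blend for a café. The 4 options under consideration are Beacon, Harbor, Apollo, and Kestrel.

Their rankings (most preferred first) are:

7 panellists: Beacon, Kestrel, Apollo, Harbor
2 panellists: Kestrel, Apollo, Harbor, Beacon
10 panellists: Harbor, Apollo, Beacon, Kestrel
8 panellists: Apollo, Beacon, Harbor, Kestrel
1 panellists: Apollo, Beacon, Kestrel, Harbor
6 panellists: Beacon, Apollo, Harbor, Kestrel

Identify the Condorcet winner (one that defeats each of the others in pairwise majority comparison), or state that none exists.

Apollo

Head-to-head results (34 voters total):
Beacon vs Harbor: Beacon wins 22–12.
Beacon vs Apollo: Apollo wins 21–13.
Beacon vs Kestrel: Beacon wins 32–2.
Harbor vs Apollo: Apollo wins 24–10.
Harbor vs Kestrel: Harbor wins 24–10.
Apollo vs Kestrel: Apollo wins 25–9.
Apollo beats each rival — Beacon (21–13), Harbor (24–10), Kestrel (25–9) — so Apollo is the Condorcet winner.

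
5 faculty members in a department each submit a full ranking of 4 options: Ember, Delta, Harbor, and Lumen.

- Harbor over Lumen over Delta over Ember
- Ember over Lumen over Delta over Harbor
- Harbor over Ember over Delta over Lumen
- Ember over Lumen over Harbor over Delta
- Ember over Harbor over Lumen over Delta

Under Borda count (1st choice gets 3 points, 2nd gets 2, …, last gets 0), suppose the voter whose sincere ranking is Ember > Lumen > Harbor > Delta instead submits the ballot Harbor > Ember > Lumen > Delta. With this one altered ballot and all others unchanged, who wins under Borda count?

Borda totals with the altered ballot: Ember 10, Delta 3, Harbor 11, Lumen 6.
The switch changes the winner from Ember to Harbor.

Harbor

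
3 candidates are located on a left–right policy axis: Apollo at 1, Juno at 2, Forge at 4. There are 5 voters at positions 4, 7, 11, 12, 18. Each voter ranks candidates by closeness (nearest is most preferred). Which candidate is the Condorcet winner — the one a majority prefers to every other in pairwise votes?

With single-peaked preferences on a line, the Condorcet winner is the candidate closest to the median voter.
The median voter (position 11) is closest to Forge at 4.
Check: Forge vs Juno — voters closer to Forge: 5 of 5.

Forge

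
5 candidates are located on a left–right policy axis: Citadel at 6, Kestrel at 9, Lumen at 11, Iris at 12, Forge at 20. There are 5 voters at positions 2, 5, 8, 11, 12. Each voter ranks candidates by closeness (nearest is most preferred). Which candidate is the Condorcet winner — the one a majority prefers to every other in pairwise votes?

With single-peaked preferences on a line, the Condorcet winner is the candidate closest to the median voter.
The median voter (position 8) is closest to Kestrel at 9.
Check: Kestrel vs Citadel — voters closer to Kestrel: 3 of 5.

Kestrel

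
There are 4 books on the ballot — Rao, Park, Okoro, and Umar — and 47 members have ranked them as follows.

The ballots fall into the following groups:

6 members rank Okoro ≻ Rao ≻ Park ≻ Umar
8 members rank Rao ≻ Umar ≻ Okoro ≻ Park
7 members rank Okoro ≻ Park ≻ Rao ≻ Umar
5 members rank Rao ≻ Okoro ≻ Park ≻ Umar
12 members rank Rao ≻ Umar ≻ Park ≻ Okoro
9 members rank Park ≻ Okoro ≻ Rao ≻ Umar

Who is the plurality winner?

Rao

First-place vote totals:
  Rao: 25
  Park: 9
  Okoro: 13
  Umar: 0
Rao has the most first-place votes.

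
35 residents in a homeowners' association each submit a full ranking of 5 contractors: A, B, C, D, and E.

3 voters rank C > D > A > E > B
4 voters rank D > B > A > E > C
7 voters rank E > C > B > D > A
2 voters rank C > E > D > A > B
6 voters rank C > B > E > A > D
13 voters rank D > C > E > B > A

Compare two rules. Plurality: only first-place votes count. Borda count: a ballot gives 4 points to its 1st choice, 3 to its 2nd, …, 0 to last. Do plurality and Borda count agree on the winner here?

No

Plurality first-place counts: A 0, B 0, C 11, D 17, E 7 → D.
Borda totals: A 22, B 57, C 104, D 88, E 79 → C.
The two rules disagree: plurality picks D, Borda picks C.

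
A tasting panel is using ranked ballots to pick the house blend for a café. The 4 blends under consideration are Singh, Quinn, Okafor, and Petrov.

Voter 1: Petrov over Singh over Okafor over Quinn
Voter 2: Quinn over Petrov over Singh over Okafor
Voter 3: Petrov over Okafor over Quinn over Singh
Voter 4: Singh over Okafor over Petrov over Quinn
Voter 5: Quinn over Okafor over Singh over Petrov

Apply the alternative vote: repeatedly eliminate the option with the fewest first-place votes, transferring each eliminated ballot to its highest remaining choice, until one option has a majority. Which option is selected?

Petrov

Round 1: Quinn 2, Petrov 2, Singh 1, Okafor 0. Okafor has the fewest and is eliminated.
Round 2: Quinn 2, Petrov 2, Singh 1. Singh has the fewest and is eliminated.
Round 3: Petrov 3, Quinn 2. Petrov has a majority.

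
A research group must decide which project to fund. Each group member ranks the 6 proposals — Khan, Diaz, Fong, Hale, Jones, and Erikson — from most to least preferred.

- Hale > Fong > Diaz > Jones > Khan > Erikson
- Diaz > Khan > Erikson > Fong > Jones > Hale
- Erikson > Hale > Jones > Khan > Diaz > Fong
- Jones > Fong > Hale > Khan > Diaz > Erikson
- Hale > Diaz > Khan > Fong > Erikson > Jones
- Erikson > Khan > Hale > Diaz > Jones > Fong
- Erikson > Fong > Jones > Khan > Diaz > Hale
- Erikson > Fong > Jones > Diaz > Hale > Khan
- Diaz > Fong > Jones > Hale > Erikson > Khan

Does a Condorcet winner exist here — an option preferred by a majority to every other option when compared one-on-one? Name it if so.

Head-to-head results (9 voters total):
Khan vs Diaz: Diaz wins 5–4.
Khan vs Fong: Fong wins 5–4.
Khan vs Hale: Hale wins 6–3.
Khan vs Jones: Jones wins 6–3.
Khan vs Erikson: Erikson wins 5–4.
Diaz vs Fong: Diaz wins 5–4.
Diaz vs Hale: Hale wins 5–4.
Diaz vs Jones: Diaz wins 5–4.
Diaz vs Erikson: Diaz wins 5–4.
Fong vs Hale: Fong wins 5–4.
Fong vs Jones: Fong wins 6–3.
Fong vs Erikson: Erikson wins 5–4.
Hale vs Jones: Jones wins 5–4.
Hale vs Erikson: Erikson wins 5–4.
Jones vs Erikson: Erikson wins 6–3.
No candidate beats all others: Diaz beats Fong beats Hale beats Diaz, a majority cycle.

None — there is no Condorcet winner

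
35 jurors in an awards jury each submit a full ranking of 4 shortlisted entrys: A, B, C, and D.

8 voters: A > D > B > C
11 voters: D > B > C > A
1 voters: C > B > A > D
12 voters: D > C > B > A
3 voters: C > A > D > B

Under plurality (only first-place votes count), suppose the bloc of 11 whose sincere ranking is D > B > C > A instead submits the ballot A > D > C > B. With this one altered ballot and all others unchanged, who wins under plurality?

First-place totals with the altered ballot: A 19, B 0, C 4, D 12.
The switch changes the winner from D to A.

A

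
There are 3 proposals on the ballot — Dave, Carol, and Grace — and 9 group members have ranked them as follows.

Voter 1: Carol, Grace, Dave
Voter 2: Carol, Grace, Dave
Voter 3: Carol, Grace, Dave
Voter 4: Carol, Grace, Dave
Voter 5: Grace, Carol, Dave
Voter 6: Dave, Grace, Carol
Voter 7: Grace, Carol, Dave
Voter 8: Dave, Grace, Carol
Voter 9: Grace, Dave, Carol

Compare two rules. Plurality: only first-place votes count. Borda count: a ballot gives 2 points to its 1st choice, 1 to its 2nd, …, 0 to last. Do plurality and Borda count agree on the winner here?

No

Plurality first-place counts: Dave 2, Carol 4, Grace 3 → Carol.
Borda totals: Dave 5, Carol 10, Grace 12 → Grace.
The two rules disagree: plurality picks Carol, Borda picks Grace.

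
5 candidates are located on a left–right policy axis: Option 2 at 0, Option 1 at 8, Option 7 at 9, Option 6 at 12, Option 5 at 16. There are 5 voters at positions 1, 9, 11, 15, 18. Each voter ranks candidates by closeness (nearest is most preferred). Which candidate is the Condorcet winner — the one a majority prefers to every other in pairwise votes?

Option 6

With single-peaked preferences on a line, the Condorcet winner is the candidate closest to the median voter.
The median voter (position 11) is closest to Option 6 at 12.
Check: Option 6 vs Option 7 — voters closer to Option 6: 3 of 5.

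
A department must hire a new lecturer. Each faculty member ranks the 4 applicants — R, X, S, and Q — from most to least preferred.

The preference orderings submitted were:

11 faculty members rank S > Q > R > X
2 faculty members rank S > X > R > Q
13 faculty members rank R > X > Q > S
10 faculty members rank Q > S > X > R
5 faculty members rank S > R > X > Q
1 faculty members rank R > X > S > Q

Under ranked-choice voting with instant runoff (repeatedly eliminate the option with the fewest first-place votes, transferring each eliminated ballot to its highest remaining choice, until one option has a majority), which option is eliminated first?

Round 1: S 18, R 14, Q 10, X 0. X has the fewest and is eliminated.
Round 2: S 18, R 14, Q 10. Q has the fewest and is eliminated.
Round 3: S 28, R 14. S has a majority.

X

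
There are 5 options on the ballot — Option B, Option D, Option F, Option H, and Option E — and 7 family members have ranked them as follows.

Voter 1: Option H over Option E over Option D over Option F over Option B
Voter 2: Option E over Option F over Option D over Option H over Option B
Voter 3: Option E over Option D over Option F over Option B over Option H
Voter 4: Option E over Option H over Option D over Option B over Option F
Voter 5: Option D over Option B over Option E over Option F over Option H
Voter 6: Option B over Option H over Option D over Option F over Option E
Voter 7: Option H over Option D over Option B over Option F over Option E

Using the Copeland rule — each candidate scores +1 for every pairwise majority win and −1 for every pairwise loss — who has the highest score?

Pairwise results:
  Option B vs Option D: Option D wins 6–1.
  Option B vs Option F: Option B wins 4–3.
  Option B vs Option H: Option H wins 4–3.
  Option B vs Option E: Option E wins 4–3.
  Option D vs Option F: Option D wins 6–1.
  Option D vs Option H: Option H wins 4–3.
  Option D vs Option E: Option E wins 4–3.
  Option F vs Option H: Option H wins 4–3.
  Option F vs Option E: Option E wins 5–2.
  Option H vs Option E: Option E wins 4–3.
Copeland scores (wins − losses):
  Option B: 1 − 3 = -2
  Option D: 2 − 2 = 0
  Option F: 0 − 4 = -4
  Option H: 3 − 1 = 2
  Option E: 4 − 0 = 4
Option E has the best Copeland score.

Option E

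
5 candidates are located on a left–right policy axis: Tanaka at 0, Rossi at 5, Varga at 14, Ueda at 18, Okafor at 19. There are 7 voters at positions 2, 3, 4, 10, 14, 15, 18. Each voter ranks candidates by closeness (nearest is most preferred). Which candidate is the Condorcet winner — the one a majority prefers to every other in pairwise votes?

With single-peaked preferences on a line, the Condorcet winner is the candidate closest to the median voter.
The median voter (position 10) is closest to Varga at 14.
Check: Varga vs Rossi — voters closer to Varga: 4 of 7.

Varga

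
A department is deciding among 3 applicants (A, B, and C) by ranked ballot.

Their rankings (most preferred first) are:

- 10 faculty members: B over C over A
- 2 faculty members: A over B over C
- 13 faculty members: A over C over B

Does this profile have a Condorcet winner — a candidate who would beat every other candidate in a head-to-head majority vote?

Head-to-head results (25 voters total):
A vs B: A wins 15–10.
A vs C: A wins 15–10.
B vs C: C wins 13–12.
A beats each rival — B (15–10), C (15–10) — so A is the Condorcet winner.

Yes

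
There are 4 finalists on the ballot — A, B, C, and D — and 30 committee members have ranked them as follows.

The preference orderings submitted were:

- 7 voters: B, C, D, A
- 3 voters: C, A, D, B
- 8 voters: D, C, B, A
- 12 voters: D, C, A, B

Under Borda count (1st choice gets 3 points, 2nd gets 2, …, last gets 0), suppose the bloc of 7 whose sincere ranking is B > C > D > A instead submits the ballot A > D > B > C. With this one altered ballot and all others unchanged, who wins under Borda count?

D

Borda totals with the altered ballot: A 39, B 15, C 49, D 77.
The winner is unchanged: still D.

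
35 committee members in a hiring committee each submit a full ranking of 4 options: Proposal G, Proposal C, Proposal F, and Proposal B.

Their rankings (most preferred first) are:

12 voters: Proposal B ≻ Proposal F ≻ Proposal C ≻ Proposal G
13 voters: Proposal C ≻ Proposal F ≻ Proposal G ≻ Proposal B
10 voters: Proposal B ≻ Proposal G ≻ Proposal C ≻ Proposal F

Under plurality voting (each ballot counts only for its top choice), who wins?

Proposal B

First-place vote totals:
  Proposal G: 0
  Proposal C: 13
  Proposal F: 0
  Proposal B: 22
Proposal B has the most first-place votes.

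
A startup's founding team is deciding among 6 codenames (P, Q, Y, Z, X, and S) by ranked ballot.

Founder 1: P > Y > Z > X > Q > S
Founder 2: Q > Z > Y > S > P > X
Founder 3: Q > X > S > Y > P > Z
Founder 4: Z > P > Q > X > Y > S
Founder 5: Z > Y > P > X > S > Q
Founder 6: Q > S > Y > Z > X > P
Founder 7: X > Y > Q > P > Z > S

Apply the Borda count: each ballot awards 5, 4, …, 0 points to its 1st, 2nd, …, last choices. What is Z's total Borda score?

Borda scores:
  P: 5 + 1 + 1 + 4 + 3 + 0 + 2 = 16
  Q: 1 + 5 + 5 + 3 + 0 + 5 + 3 = 22
  Y: 4 + 3 + 2 + 1 + 4 + 3 + 4 = 21
  Z: 3 + 4 + 0 + 5 + 5 + 2 + 1 = 20
  X: 2 + 0 + 4 + 2 + 2 + 1 + 5 = 16
  S: 0 + 2 + 3 + 0 + 1 + 4 + 0 = 10

20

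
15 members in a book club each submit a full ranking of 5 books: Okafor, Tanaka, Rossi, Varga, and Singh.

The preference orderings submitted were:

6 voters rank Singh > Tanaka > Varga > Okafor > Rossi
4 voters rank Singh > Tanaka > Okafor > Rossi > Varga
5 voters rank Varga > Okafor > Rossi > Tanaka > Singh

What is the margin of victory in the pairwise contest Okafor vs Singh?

Ballots ranking Okafor above Singh: 5.
Ballots ranking Singh above Okafor: 6+4 = 10.
Singh wins 10–5, a margin of 5.

5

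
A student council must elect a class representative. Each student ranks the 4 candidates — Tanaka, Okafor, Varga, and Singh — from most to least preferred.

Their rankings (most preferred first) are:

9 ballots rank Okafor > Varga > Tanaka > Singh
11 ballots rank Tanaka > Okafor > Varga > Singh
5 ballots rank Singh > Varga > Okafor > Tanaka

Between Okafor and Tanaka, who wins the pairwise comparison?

Okafor

Ballots ranking Okafor above Tanaka: 9+5 = 14.
Ballots ranking Tanaka above Okafor: 11.
Okafor wins the head-to-head, 14–11.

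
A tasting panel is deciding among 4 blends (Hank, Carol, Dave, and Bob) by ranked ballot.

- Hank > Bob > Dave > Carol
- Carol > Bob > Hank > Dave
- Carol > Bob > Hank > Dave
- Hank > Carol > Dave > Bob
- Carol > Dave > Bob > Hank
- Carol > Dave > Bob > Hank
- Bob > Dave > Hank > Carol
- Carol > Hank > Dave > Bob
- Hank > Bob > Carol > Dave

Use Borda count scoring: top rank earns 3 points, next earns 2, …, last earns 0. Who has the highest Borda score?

Carol

Borda scores:
  Hank: 3 + 1 + 1 + 3 + 0 + 0 + 1 + 2 + 3 = 14
  Carol: 0 + 3 + 3 + 2 + 3 + 3 + 0 + 3 + 1 = 18
  Dave: 1 + 0 + 0 + 1 + 2 + 2 + 2 + 1 + 0 = 9
  Bob: 2 + 2 + 2 + 0 + 1 + 1 + 3 + 0 + 2 = 13
Carol has the highest total.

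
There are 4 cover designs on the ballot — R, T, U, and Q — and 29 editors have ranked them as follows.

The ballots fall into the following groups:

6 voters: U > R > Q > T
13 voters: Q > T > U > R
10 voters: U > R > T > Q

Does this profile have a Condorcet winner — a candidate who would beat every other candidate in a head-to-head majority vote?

Yes

Head-to-head results (29 voters total):
R vs T: R wins 16–13.
R vs U: U wins 29–0.
R vs Q: R wins 16–13.
T vs U: U wins 16–13.
T vs Q: Q wins 19–10.
U vs Q: U wins 16–13.
U beats each rival — R (29–0), T (16–13), Q (16–13) — so U is the Condorcet winner.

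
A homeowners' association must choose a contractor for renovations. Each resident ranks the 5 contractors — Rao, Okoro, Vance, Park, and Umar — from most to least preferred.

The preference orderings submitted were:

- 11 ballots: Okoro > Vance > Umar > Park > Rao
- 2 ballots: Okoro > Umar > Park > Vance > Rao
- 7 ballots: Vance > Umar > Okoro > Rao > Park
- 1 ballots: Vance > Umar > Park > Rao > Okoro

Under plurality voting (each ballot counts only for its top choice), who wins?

Okoro

First-place vote totals:
  Rao: 0
  Okoro: 13
  Vance: 8
  Park: 0
  Umar: 0
Okoro has the most first-place votes.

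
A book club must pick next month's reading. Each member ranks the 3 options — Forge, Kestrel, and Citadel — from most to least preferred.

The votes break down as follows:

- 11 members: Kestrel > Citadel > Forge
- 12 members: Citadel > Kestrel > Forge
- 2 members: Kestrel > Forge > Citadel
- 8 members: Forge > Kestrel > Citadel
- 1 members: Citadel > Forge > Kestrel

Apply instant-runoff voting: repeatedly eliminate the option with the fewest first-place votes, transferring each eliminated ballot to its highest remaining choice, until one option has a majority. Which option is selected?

Round 1: Kestrel 13, Citadel 13, Forge 8. Forge has the fewest and is eliminated.
Round 2: Kestrel 21, Citadel 13. Kestrel has a majority.

Kestrel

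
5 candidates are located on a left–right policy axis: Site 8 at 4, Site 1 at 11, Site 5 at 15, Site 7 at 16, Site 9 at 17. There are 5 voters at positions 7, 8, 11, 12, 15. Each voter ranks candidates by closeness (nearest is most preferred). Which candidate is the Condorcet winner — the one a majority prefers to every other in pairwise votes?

Site 1

With single-peaked preferences on a line, the Condorcet winner is the candidate closest to the median voter.
The median voter (position 11) is closest to Site 1 at 11.
Check: Site 1 vs Site 8 — voters closer to Site 1: 4 of 5.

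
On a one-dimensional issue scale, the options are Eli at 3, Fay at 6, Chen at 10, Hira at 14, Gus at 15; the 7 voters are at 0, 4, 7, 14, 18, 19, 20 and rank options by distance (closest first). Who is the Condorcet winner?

With single-peaked preferences on a line, the Condorcet winner is the candidate closest to the median voter.
The median voter (position 14) is closest to Hira at 14.
Check: Hira vs Eli — voters closer to Hira: 4 of 7.

Hira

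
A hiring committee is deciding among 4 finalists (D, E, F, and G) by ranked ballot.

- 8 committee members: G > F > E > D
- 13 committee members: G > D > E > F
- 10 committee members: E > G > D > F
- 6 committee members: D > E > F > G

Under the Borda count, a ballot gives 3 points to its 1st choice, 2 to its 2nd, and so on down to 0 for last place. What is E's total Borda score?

Borda scores:
  D: 8·0 + 13·2 + 10·1 + 6·3 = 54
  E: 8·1 + 13·1 + 10·3 + 6·2 = 63
  F: 8·2 + 13·0 + 10·0 + 6·1 = 22
  G: 8·3 + 13·3 + 10·2 + 6·0 = 83

63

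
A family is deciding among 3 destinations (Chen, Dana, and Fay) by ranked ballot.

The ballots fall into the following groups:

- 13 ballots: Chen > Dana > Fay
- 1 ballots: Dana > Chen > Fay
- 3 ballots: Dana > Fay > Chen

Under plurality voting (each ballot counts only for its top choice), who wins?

First-place vote totals:
  Chen: 13
  Dana: 4
  Fay: 0
Chen has the most first-place votes.

Chen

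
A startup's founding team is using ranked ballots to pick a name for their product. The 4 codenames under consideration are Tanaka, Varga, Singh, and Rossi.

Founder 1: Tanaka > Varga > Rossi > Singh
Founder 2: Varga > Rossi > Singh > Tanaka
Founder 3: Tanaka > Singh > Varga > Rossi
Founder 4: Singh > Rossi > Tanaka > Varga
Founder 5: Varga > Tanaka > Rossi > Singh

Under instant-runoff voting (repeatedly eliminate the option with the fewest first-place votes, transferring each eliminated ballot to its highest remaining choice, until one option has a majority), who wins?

Tanaka

Round 1: Tanaka 2, Varga 2, Singh 1, Rossi 0. Rossi has the fewest and is eliminated.
Round 2: Tanaka 2, Varga 2, Singh 1. Singh has the fewest and is eliminated.
Round 3: Tanaka 3, Varga 2. Tanaka has a majority.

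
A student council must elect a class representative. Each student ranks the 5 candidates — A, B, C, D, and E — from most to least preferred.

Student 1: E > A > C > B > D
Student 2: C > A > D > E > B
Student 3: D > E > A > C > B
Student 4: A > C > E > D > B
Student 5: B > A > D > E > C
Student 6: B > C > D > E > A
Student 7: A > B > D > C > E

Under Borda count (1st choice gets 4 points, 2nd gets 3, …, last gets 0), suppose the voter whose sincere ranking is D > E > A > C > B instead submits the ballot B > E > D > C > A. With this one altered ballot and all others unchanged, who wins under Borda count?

Borda totals with the altered ballot: A 17, B 16, C 14, D 11, E 12.
The winner is unchanged: still A.

A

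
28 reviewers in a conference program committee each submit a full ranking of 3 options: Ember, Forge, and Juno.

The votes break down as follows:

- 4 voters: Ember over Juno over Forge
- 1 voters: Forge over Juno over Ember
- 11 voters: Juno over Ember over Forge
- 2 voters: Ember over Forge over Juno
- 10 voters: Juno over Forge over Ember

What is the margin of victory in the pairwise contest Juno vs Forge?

Ballots ranking Juno above Forge: 4+11+10 = 25.
Ballots ranking Forge above Juno: 1+2 = 3.
Juno wins 25–3, a margin of 22.

22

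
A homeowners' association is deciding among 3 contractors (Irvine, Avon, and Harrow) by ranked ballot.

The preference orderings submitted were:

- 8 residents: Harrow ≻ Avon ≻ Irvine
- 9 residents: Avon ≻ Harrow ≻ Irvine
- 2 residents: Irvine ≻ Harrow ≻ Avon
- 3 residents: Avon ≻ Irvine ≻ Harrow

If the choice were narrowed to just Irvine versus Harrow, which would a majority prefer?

Ballots ranking Irvine above Harrow: 2+3 = 5.
Ballots ranking Harrow above Irvine: 8+9 = 17.
Harrow wins the head-to-head, 17–5.

Harrow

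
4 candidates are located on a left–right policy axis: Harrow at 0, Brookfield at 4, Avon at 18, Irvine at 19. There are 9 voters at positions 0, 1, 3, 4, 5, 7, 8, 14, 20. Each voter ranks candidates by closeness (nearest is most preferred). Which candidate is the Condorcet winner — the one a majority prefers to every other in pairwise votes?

With single-peaked preferences on a line, the Condorcet winner is the candidate closest to the median voter.
The median voter (position 5) is closest to Brookfield at 4.
Check: Brookfield vs Avon — voters closer to Brookfield: 7 of 9.

Brookfield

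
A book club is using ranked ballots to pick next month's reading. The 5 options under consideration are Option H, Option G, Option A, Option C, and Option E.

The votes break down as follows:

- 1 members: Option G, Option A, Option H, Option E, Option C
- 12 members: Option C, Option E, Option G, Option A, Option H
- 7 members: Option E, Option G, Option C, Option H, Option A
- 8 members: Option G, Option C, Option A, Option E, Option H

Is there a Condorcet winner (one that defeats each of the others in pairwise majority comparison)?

Head-to-head results (28 voters total):
Option H vs Option G: Option G wins 28–0.
Option H vs Option A: Option A wins 21–7.
Option H vs Option C: Option C wins 27–1.
Option H vs Option E: Option E wins 27–1.
Option G vs Option A: Option G wins 28–0.
Option G vs Option C: Option G wins 16–12.
Option G vs Option E: Option E wins 19–9.
Option A vs Option C: Option C wins 27–1.
Option A vs Option E: Option E wins 19–9.
Option C vs Option E: Option C wins 20–8.
No candidate beats all others: Option G beats Option C beats Option E beats Option G, a majority cycle.

No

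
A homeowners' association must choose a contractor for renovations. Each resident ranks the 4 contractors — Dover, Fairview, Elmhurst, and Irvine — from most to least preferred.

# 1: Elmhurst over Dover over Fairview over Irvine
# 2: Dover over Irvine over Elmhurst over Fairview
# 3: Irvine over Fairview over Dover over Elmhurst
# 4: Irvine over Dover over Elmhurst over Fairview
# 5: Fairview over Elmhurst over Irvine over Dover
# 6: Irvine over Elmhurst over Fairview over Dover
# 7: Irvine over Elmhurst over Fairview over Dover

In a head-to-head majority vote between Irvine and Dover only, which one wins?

Irvine

Ballots ranking Irvine above Dover: 5.
Ballots ranking Dover above Irvine: 2.
Irvine wins the head-to-head, 5–2.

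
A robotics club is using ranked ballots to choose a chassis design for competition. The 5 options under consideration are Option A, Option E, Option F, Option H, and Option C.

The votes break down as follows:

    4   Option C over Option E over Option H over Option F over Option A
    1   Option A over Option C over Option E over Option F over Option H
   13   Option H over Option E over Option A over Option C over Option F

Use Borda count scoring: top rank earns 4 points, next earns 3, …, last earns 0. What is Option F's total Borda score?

Borda scores:
  Option A: 4·0 + 4 + 13·2 = 30
  Option E: 4·3 + 2 + 13·3 = 53
  Option F: 4·1 + 1 + 13·0 = 5
  Option H: 4·2 + 0 + 13·4 = 60
  Option C: 4·4 + 3 + 13·1 = 32

5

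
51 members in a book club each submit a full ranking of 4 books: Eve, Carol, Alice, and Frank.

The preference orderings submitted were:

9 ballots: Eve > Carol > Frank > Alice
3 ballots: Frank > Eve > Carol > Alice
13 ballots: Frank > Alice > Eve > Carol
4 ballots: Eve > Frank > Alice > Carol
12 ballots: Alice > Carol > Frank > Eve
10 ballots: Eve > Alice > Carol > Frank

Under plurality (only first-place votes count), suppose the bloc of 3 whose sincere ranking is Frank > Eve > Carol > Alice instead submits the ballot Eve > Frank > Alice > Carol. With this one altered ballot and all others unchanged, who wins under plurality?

Eve

First-place totals with the altered ballot: Eve 26, Carol 0, Alice 12, Frank 13.
The winner is unchanged: still Eve.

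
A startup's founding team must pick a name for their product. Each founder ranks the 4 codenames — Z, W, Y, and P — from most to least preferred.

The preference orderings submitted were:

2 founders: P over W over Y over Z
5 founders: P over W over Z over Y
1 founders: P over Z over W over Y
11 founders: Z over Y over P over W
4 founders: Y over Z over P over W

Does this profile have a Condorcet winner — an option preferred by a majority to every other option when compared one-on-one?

Yes

Head-to-head results (23 voters total):
Z vs W: Z wins 16–7.
Z vs Y: Z wins 17–6.
Z vs P: Z wins 15–8.
W vs Y: Y wins 15–8.
W vs P: P wins 23–0.
Y vs P: Y wins 15–8.
Z beats each rival — W (16–7), Y (17–6), P (15–8) — so Z is the Condorcet winner.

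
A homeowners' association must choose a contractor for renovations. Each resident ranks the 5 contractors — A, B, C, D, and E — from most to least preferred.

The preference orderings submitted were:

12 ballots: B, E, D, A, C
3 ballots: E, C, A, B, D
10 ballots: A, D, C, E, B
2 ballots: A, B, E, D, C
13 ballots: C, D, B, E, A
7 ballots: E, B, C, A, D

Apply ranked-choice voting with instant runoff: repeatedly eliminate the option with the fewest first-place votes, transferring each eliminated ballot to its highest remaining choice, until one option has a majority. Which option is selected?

C

Round 1: C 13, A 12, B 12, E 10, D 0. D has the fewest and is eliminated.
Round 2: C 13, A 12, B 12, E 10. E has the fewest and is eliminated.
Round 3: B 19, C 16, A 12. A has the fewest and is eliminated.
Round 4: C 26, B 21. C has a majority.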